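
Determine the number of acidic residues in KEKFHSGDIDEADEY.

6

Only D (aspartate) and E (glutamate) carry a side-chain carboxylic acid.
Matching residues: E2, D8, D10, E11, D13, E14.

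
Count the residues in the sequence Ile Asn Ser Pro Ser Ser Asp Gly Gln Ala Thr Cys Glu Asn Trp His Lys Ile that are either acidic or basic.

Acidic: D, E. Basic: H, K, R.
Acidic residues here: Asp7, Glu13 (2).
Basic residues here: His16, Lys17 (2).
The two groups share no amino acid, so total = 2 + 2 = 4.

4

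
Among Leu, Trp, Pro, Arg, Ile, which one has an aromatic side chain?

F, W, and Y each carry an aromatic ring on the side chain.
Of the listed options, only Trp belongs to this group.

Trp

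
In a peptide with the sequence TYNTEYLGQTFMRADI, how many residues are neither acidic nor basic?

Acidic: D, E. Basic: K, R, H. All other residues are neither.
Matching residues: T1, Y2, N3, T4, Y6, L7, G8, Q9, T10, F11, M12, A14, I16.

13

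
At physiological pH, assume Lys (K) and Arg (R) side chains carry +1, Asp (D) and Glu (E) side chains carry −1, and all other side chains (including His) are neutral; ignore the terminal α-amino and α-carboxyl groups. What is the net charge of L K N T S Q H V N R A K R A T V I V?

+4

Positive (K, R): K2, R10, K12, R13 → +4.
Negative (D, E): none → −0.
Net charge = (+4) + (−0) = +4.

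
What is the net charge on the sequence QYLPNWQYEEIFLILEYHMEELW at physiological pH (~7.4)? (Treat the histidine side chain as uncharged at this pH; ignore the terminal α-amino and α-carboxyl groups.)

-5

The side chains ionized at physiological pH are Lys/Arg (+1) and Asp/Glu (−1); with His treated as neutral, nothing else contributes.
Positive (K, R): none → +0.
Negative (D, E): E9, E10, E16, E20, E21 → −5.
Net charge = (+0) + (−5) = −5.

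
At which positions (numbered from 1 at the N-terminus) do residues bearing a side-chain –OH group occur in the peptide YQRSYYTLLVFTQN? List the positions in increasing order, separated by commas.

1, 4, 5, 6, 7, 12

The –OH-bearing residues are Ser, Thr (aliphatic alcohols), and Tyr (phenol).
Matching residues: Y1, S4, Y5, Y6, T7, T12.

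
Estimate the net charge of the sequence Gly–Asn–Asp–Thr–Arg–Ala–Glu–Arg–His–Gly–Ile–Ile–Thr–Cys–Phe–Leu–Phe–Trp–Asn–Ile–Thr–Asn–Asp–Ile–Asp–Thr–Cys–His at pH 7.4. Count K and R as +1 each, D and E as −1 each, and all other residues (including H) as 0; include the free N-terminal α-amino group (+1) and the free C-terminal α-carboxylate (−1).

-2

Positive (K, R): Arg5, Arg8 → +2.
Negative (D, E): Asp3, Glu7, Asp23, Asp25 → −4.
The N-terminus (+1) and C-terminus (−1) cancel.
Net charge = (+2) + (−4) = −2.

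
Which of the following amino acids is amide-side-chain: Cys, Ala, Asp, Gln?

Only N (asparagine) and Q (glutamine) carry a side-chain carboxamide.
Of the listed options, only Gln belongs to this group.

Gln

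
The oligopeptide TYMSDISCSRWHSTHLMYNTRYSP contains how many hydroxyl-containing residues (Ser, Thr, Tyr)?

Matching residues: T1, Y2, S4, S7, S9, S13, T14, Y18, T20, Y22, S23.

11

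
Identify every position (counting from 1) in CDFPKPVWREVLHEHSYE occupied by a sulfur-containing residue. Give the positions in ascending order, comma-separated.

Only Cys (C) and Met (M) have a sulfur atom in the side chain.
Matching residues: C1.

1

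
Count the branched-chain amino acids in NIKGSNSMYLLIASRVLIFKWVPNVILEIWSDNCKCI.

V, L, and I make up the branched-chain aliphatic group.
Matching residues: I2, L10, L11, I12, V16, L17, I18, V22, V25, I26, L27, I29, I37.

13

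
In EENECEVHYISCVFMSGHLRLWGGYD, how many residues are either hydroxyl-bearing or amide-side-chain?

5

Hydroxyl-bearing: S, T, Y. Amide-side-chain: N, Q.
Hydroxyl-bearing residues here: Y9, S11, S16, Y25 (4).
Amide-side-chain residues here: N3 (1).
The two groups share no amino acid, so total = 4 + 1 = 5.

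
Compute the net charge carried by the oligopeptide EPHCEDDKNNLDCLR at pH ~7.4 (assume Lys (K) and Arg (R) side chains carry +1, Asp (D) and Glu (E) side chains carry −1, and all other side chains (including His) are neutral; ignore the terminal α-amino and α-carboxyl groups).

-3

Positive (K, R): K8, R15 → +2.
Negative (D, E): E1, E5, D6, D7, D12 → −5.
Net charge = (+2) + (−5) = −3.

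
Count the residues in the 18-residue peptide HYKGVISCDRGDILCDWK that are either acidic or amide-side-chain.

Acidic: D, E. Amide-side-chain: N, Q.
Acidic residues here: D9, D12, D16 (3).
Amide-side-chain residues here: none (0).
The two groups share no amino acid, so total = 3 + 0 = 3.

3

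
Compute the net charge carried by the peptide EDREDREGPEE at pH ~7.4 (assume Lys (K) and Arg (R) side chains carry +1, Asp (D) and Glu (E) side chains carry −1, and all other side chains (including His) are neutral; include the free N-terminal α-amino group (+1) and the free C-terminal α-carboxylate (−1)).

-5

Positive (K, R): R3, R6 → +2.
Negative (D, E): E1, D2, E4, D5, E7, E10, E11 → −7.
The N-terminus (+1) and C-terminus (−1) cancel.
Net charge = (+2) + (−7) = −5.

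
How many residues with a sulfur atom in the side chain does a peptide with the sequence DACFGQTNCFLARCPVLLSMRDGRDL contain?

4

The sulfur-bearing residues are cysteine (–SH) and methionine (–S–CH₃).
Matching residues: C3, C9, C14, M20.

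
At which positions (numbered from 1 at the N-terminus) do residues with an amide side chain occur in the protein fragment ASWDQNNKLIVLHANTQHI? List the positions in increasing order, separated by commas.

5, 6, 7, 15, 17

Asparagine (N) and glutamine (Q) have uncharged amide side chains.
Matching residues: Q5, N6, N7, N15, Q17.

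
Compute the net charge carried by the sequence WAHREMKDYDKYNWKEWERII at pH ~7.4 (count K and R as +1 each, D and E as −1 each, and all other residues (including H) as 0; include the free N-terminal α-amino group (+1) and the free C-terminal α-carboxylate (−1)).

0

Positive (K, R): R4, K7, K11, K15, R19 → +5.
Negative (D, E): E5, D8, D10, E16, E18 → −5.
The N-terminus (+1) and C-terminus (−1) cancel.
Net charge = (+5) + (−5) = 0.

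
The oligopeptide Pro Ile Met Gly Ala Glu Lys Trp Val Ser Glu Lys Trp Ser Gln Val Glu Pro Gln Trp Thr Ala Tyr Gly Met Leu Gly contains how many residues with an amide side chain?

2

Asparagine (N) and glutamine (Q) have uncharged amide side chains.
Matching residues: Gln15, Gln19.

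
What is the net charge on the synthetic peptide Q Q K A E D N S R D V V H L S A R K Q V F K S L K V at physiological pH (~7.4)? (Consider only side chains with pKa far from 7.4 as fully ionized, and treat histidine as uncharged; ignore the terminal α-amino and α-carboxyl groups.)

+3

At pH ~7.4 the Lys and Arg side chains are protonated (+1), the Asp and Glu side chains are deprotonated (−1), and with His taken as neutral all other side chains carry no charge.
Positive (K, R): K3, R9, R17, K18, K22, K25 → +6.
Negative (D, E): E5, D6, D10 → −3.
Net charge = (+6) + (−3) = +3.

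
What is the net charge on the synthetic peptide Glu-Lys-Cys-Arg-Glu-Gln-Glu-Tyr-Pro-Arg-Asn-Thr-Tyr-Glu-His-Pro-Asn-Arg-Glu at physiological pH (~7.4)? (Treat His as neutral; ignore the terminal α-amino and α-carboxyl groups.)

-1

The side chains ionized at physiological pH are Lys/Arg (+1) and Asp/Glu (−1); with His treated as neutral, nothing else contributes.
Positive (K, R): Lys2, Arg4, Arg10, Arg18 → +4.
Negative (D, E): Glu1, Glu5, Glu7, Glu14, Glu19 → −5.
Net charge = (+4) + (−5) = −1.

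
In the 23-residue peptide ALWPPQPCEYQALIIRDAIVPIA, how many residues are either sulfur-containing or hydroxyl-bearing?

Sulfur-containing: C, M. Hydroxyl-bearing: S, T, Y.
Sulfur-containing residues here: C8 (1).
Hydroxyl-bearing residues here: Y10 (1).
The two groups share no amino acid, so total = 1 + 1 = 2.

2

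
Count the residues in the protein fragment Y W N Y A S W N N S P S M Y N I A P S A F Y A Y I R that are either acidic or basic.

Acidic: D, E. Basic: H, K, R.
Acidic residues here: none (0).
Basic residues here: R26 (1).
The two groups share no amino acid, so total = 0 + 1 = 1.

1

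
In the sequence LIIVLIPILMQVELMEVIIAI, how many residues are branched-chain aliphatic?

14

Valine (V), leucine (L), and isoleucine (I) are the branched-chain amino acids.
Matching residues: L1, I2, I3, V4, L5, I6, I8, L9, V12, L14, V17, I18, I19, I21.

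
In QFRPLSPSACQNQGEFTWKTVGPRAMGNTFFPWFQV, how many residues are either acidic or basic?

4

Acidic: D, E. Basic: H, K, R.
Acidic residues here: E15 (1).
Basic residues here: R3, K19, R24 (3).
The two groups share no amino acid, so total = 1 + 3 = 4.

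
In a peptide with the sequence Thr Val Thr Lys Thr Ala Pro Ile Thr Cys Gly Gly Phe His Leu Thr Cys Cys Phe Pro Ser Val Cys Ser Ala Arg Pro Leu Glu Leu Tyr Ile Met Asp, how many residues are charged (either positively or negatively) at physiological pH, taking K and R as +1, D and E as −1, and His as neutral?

Charged side chains at pH ~7.4: K, R (positive); D, E (negative).
Matching residues: Lys4, Arg26, Glu29, Asp34.

4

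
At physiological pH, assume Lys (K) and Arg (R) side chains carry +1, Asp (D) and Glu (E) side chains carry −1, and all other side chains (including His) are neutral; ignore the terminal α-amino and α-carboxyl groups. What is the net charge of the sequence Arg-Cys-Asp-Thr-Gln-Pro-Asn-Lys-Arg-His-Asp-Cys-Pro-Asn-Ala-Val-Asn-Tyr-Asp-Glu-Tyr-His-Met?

Positive (K, R): Arg1, Lys8, Arg9 → +3.
Negative (D, E): Asp3, Asp11, Asp19, Glu20 → −4.
Net charge = (+3) + (−4) = −1.

-1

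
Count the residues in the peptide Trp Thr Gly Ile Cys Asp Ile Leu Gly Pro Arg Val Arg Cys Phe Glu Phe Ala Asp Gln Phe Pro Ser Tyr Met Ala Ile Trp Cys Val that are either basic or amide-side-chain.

3

Basic: H, K, R. Amide-side-chain: N, Q.
Basic residues here: Arg11, Arg13 (2).
Amide-side-chain residues here: Gln20 (1).
The two groups share no amino acid, so total = 2 + 1 = 3.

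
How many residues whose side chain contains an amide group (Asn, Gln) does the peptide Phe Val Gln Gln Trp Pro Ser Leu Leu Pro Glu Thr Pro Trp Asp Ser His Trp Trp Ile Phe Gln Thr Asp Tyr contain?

3

Matching residues: Gln3, Gln4, Gln22.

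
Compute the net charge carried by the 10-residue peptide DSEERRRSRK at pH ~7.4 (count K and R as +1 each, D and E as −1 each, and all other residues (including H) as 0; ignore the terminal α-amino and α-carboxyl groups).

+2

Positive (K, R): R5, R6, R7, R9, K10 → +5.
Negative (D, E): D1, E3, E4 → −3.
Net charge = (+5) + (−3) = +2.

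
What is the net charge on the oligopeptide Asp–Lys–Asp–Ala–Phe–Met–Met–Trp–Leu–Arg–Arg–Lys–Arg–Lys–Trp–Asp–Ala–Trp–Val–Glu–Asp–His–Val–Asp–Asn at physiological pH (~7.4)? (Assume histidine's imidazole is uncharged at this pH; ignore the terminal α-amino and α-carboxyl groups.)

The side chains ionized at physiological pH are Lys/Arg (+1) and Asp/Glu (−1); with His treated as neutral, nothing else contributes.
Positive (K, R): Lys2, Arg10, Arg11, Lys12, Arg13, Lys14 → +6.
Negative (D, E): Asp1, Asp3, Asp16, Glu20, Asp21, Asp24 → −6.
Net charge = (+6) + (−6) = 0.

0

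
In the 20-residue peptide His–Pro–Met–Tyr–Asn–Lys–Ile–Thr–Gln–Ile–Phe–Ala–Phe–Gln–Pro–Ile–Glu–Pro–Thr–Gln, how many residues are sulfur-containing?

Only Cys (C) and Met (M) have a sulfur atom in the side chain.
Matching residues: Met3.

1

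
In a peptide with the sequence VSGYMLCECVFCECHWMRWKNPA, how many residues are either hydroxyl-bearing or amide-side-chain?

Hydroxyl-bearing: S, T, Y. Amide-side-chain: N, Q.
Hydroxyl-bearing residues here: S2, Y4 (2).
Amide-side-chain residues here: N21 (1).
The two groups share no amino acid, so total = 2 + 1 = 3.

3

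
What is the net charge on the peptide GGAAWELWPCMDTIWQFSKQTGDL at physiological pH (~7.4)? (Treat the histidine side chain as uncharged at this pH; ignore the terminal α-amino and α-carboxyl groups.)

-2

At pH ~7.4 the Lys and Arg side chains are protonated (+1), the Asp and Glu side chains are deprotonated (−1), and with His taken as neutral all other side chains carry no charge.
Positive (K, R): K19 → +1.
Negative (D, E): E6, D12, D23 → −3.
Net charge = (+1) + (−3) = −2.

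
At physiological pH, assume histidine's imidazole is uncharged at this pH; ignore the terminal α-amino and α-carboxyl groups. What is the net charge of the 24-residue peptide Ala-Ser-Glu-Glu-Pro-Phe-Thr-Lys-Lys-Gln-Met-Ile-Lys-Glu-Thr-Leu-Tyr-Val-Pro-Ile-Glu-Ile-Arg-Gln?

The side chains ionized at physiological pH are Lys/Arg (+1) and Asp/Glu (−1); with His treated as neutral, nothing else contributes.
Positive (K, R): Lys8, Lys9, Lys13, Arg23 → +4.
Negative (D, E): Glu3, Glu4, Glu14, Glu21 → −4.
Net charge = (+4) + (−4) = 0.

0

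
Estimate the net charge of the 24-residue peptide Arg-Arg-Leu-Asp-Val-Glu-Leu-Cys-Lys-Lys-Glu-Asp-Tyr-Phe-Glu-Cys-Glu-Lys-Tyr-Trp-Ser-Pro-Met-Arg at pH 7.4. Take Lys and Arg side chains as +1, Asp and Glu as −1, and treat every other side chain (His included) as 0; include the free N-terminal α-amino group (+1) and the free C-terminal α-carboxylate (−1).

0

Positive (K, R): Arg1, Arg2, Lys9, Lys10, Lys18, Arg24 → +6.
Negative (D, E): Asp4, Glu6, Glu11, Asp12, Glu15, Glu17 → −6.
The N-terminus (+1) and C-terminus (−1) cancel.
Net charge = (+6) + (−6) = 0.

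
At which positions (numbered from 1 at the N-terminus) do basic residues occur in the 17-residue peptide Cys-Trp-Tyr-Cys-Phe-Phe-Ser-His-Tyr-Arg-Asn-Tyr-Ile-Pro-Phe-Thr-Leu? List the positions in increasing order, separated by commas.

Lysine (K), arginine (R), and histidine (H) have basic, nitrogen-containing side chains.
Matching residues: His8, Arg10.

8, 10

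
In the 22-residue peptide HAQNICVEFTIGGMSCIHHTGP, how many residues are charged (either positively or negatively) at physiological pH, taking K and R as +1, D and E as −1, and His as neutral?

Charged side chains at pH ~7.4: K, R (positive); D, E (negative).
Matching residues: E8.

1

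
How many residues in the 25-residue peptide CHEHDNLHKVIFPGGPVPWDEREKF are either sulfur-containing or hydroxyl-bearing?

Sulfur-containing: C, M. Hydroxyl-bearing: S, T, Y.
Sulfur-containing residues here: C1 (1).
Hydroxyl-bearing residues here: none (0).
The two groups share no amino acid, so total = 1 + 0 = 1.

1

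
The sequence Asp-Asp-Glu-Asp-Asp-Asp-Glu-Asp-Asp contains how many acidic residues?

Only D (aspartate) and E (glutamate) carry a side-chain carboxylic acid.
Matching residues: Asp1, Asp2, Glu3, Asp4, Asp5, Asp6, Glu7, Asp8, Asp9.

9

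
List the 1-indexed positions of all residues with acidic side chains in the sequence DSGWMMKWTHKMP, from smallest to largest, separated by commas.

1

Only D (aspartate) and E (glutamate) carry a side-chain carboxylic acid.
Matching residues: D1.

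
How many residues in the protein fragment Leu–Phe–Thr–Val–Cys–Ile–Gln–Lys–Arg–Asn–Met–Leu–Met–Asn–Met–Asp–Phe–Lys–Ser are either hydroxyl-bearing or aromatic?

4

Hydroxyl-bearing: S, T, Y. Aromatic: F, W, Y.
Hydroxyl-bearing residues here: Thr3, Ser19 (2).
Aromatic residues here: Phe2, Phe17 (2).
(Y belongs to both groups, but none appear in this sequence.) Total = 2 + 2 = 4.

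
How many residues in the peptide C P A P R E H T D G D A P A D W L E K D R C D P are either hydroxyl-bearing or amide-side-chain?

Hydroxyl-bearing: S, T, Y. Amide-side-chain: N, Q.
Hydroxyl-bearing residues here: T8 (1).
Amide-side-chain residues here: none (0).
The two groups share no amino acid, so total = 1 + 0 = 1.

1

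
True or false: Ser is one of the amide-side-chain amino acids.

False

Only N (asparagine) and Q (glutamine) carry a side-chain carboxamide.
Serine is not in this group.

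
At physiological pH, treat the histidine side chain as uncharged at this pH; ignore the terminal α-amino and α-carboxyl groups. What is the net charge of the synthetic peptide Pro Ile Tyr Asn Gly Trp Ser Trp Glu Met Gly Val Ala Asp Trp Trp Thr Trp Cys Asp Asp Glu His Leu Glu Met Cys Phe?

At pH ~7.4 the Lys and Arg side chains are protonated (+1), the Asp and Glu side chains are deprotonated (−1), and with His taken as neutral all other side chains carry no charge.
Positive (K, R): none → +0.
Negative (D, E): Glu9, Asp14, Asp20, Asp21, Glu22, Glu25 → −6.
Net charge = (+0) + (−6) = −6.

-6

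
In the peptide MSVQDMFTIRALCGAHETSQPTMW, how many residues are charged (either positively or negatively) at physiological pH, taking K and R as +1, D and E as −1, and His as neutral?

Charged side chains at pH ~7.4: K, R (positive); D, E (negative).
Matching residues: D5, R10, E17.

3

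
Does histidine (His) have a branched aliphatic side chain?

No

V, L, and I make up the branched-chain aliphatic group.
Histidine is not in this group.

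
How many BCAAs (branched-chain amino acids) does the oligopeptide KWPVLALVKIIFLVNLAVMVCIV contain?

13

V, L, and I make up the branched-chain aliphatic group.
Matching residues: V4, L5, L7, V8, I10, I11, L13, V14, L16, V18, V20, I22, V23.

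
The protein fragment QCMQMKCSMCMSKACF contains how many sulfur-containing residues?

8

The sulfur-bearing residues are cysteine (–SH) and methionine (–S–CH₃).
Matching residues: C2, M3, M5, C7, M9, C10, M11, C15.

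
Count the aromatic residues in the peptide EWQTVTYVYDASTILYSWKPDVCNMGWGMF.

7

F, W, and Y each carry an aromatic ring on the side chain.
Matching residues: W2, Y7, Y9, Y16, W18, W27, F30.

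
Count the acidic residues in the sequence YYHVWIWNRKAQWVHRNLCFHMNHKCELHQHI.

1

The acidic residues are Asp (D) and Glu (E), whose side chains end in a carboxylate group.
Matching residues: E27.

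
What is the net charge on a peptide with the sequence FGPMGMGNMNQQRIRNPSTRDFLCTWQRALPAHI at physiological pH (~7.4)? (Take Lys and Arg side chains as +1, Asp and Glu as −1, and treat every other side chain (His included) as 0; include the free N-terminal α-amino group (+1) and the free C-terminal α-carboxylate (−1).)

Positive (K, R): R13, R15, R20, R28 → +4.
Negative (D, E): D21 → −1.
The N-terminus (+1) and C-terminus (−1) cancel.
Net charge = (+4) + (−1) = +3.

+3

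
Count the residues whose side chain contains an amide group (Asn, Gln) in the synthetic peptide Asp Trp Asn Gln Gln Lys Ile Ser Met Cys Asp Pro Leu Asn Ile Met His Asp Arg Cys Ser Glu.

Matching residues: Asn3, Gln4, Gln5, Asn14.

4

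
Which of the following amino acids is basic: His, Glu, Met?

K, R, and H are the three residues with basic side chains (ε-amine, guanidinium, and imidazole respectively).
Of the listed options, only His belongs to this group.

His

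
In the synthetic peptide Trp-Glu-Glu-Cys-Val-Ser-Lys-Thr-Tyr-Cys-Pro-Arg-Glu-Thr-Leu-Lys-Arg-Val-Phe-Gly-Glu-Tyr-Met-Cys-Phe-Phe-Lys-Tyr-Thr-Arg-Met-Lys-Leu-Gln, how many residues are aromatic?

F, W, and Y each carry an aromatic ring on the side chain.
Matching residues: Trp1, Tyr9, Phe19, Tyr22, Phe25, Phe26, Tyr28.

7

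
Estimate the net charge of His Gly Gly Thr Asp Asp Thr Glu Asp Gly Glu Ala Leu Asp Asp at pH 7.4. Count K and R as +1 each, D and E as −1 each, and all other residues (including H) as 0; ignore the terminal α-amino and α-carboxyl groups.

-7

Positive (K, R): none → +0.
Negative (D, E): Asp5, Asp6, Glu8, Asp9, Glu11, Asp14, Asp15 → −7.
Net charge = (+0) + (−7) = −7.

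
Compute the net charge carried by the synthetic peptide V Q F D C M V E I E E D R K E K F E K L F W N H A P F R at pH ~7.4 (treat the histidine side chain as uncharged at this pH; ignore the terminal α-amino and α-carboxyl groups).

-2

Near pH 7.4, K and R contribute +1 each, D and E contribute −1 each, and every other side chain (His included, as stated) is uncharged.
Positive (K, R): R13, K14, K16, K19, R28 → +5.
Negative (D, E): D4, E8, E10, E11, D12, E15, E18 → −7.
Net charge = (+5) + (−7) = −2.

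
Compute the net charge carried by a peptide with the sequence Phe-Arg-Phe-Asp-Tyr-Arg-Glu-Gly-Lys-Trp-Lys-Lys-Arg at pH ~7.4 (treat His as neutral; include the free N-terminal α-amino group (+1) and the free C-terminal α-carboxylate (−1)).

+4

At pH ~7.4 the Lys and Arg side chains are protonated (+1), the Asp and Glu side chains are deprotonated (−1), and with His taken as neutral all other side chains carry no charge.
Positive (K, R): Arg2, Arg6, Lys9, Lys11, Lys12, Arg13 → +6.
Negative (D, E): Asp4, Glu7 → −2.
The N-terminus (+1) and C-terminus (−1) cancel.
Net charge = (+6) + (−2) = +4.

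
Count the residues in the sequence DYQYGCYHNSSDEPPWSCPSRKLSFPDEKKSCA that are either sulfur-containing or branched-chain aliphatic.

Sulfur-containing: C, M. Branched-chain aliphatic: I, L, V.
Sulfur-containing residues here: C6, C18, C32 (3).
Branched-chain aliphatic residues here: L23 (1).
The two groups share no amino acid, so total = 3 + 1 = 4.

4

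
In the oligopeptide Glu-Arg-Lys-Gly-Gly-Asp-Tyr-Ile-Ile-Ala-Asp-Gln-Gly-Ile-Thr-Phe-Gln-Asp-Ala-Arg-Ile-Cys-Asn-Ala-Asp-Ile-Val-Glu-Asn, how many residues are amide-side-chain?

4

The amide-side-chain residues are Asn (N) and Gln (Q).
Matching residues: Gln12, Gln17, Asn23, Asn29.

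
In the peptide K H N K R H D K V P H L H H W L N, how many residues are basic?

K, R, and H are the three residues with basic side chains (ε-amine, guanidinium, and imidazole respectively).
Matching residues: K1, H2, K4, R5, H6, K8, H11, H13, H14.

9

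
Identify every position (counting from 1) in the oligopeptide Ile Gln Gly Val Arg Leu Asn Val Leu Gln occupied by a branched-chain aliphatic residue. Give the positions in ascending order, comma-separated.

1, 4, 6, 8, 9

Valine (V), leucine (L), and isoleucine (I) are the branched-chain amino acids.
Matching residues: Ile1, Val4, Leu6, Val8, Leu9.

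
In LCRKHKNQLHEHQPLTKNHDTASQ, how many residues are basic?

8

The basic amino acids are Lys (K), Arg (R), and His (H).
Matching residues: R3, K4, H5, K6, H10, H12, K17, H19.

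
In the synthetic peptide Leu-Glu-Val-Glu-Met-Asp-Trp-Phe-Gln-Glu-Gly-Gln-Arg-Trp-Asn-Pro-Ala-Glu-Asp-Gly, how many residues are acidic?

6

Only D (aspartate) and E (glutamate) carry a side-chain carboxylic acid.
Matching residues: Glu2, Glu4, Asp6, Glu10, Glu18, Asp19.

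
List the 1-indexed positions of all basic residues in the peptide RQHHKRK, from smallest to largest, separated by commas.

The basic amino acids are Lys (K), Arg (R), and His (H).
Matching residues: R1, H3, H4, K5, R6, K7.

1, 3, 4, 5, 6, 7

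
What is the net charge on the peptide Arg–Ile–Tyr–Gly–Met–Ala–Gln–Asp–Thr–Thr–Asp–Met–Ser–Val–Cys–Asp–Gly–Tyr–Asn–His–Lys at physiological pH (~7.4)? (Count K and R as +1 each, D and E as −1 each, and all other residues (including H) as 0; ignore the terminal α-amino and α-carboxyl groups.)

Positive (K, R): Arg1, Lys21 → +2.
Negative (D, E): Asp8, Asp11, Asp16 → −3.
Net charge = (+2) + (−3) = −1.

-1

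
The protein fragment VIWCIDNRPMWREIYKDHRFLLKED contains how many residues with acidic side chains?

5

The acidic residues are Asp (D) and Glu (E), whose side chains end in a carboxylate group.
Matching residues: D6, E13, D17, E24, D25.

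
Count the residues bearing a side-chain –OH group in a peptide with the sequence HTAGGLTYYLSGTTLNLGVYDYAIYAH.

10

Serine (S), threonine (T), and tyrosine (Y) each carry a hydroxyl group on the side chain.
Matching residues: T2, T7, Y8, Y9, S11, T13, T14, Y20, Y22, Y25.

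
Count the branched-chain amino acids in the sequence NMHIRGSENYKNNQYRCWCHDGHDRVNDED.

2

V, L, and I make up the branched-chain aliphatic group.
Matching residues: I4, V26.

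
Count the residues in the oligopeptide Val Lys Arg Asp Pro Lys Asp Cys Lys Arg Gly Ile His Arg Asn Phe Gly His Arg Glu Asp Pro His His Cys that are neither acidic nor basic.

Acidic: D, E. Basic: K, R, H. All other residues are neither.
Matching residues: Val1, Pro5, Cys8, Gly11, Ile12, Asn15, Phe16, Gly17, Pro22, Cys25.

10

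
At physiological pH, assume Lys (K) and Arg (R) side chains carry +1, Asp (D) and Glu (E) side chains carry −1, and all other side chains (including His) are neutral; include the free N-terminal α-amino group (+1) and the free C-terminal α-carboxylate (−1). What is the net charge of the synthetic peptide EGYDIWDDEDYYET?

Positive (K, R): none → +0.
Negative (D, E): E1, D4, D7, D8, E9, D10, E13 → −7.
The N-terminus (+1) and C-terminus (−1) cancel.
Net charge = (+0) + (−7) = −7.

-7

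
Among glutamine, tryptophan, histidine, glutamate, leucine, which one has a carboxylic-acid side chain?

glutamate

Aspartate (D) and glutamate (E) have carboxylic-acid side chains and are the acidic amino acids.
Of the listed options, only glutamate belongs to this group.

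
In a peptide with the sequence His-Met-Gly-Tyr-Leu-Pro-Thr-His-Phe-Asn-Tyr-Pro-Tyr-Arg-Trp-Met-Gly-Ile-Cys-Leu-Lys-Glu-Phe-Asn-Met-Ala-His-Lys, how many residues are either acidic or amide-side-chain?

3

Acidic: D, E. Amide-side-chain: N, Q.
Acidic residues here: Glu22 (1).
Amide-side-chain residues here: Asn10, Asn24 (2).
The two groups share no amino acid, so total = 1 + 2 = 3.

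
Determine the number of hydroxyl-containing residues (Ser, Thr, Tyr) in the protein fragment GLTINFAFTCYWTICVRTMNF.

5

Matching residues: T3, T9, Y11, T13, T18.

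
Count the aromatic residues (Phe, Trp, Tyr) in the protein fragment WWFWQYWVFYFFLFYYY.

14

Matching residues: W1, W2, F3, W4, Y6, W7, F9, Y10, F11, F12, F14, Y15, Y16, Y17.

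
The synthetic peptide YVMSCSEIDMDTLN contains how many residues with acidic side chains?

Aspartate (D) and glutamate (E) have carboxylic-acid side chains and are the acidic amino acids.
Matching residues: E7, D9, D11.

3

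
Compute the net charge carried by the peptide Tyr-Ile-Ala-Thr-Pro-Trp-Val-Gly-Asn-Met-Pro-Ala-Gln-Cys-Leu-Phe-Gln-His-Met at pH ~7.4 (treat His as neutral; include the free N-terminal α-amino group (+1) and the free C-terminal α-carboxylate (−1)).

0

The side chains ionized at physiological pH are Lys/Arg (+1) and Asp/Glu (−1); with His treated as neutral, nothing else contributes.
Positive (K, R): none → +0.
Negative (D, E): none → −0.
The N-terminus (+1) and C-terminus (−1) cancel.
Net charge = (+0) + (−0) = 0.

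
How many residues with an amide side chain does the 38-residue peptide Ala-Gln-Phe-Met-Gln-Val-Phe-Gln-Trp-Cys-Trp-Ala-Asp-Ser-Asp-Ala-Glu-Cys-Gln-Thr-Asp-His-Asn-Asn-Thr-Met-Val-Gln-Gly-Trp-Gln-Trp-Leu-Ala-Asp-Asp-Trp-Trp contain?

Asparagine (N) and glutamine (Q) have uncharged amide side chains.
Matching residues: Gln2, Gln5, Gln8, Gln19, Asn23, Asn24, Gln28, Gln31.

8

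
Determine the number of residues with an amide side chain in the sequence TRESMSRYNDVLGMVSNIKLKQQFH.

4

Only N (asparagine) and Q (glutamine) carry a side-chain carboxamide.
Matching residues: N9, N17, Q22, Q23.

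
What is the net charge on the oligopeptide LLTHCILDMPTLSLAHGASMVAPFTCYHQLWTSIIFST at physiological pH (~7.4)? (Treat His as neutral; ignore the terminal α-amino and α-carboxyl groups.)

The side chains ionized at physiological pH are Lys/Arg (+1) and Asp/Glu (−1); with His treated as neutral, nothing else contributes.
Positive (K, R): none → +0.
Negative (D, E): D8 → −1.
Net charge = (+0) + (−1) = −1.

-1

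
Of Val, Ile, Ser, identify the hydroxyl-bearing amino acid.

Ser

The –OH-bearing residues are Ser, Thr (aliphatic alcohols), and Tyr (phenol).
Of the listed options, only Ser belongs to this group.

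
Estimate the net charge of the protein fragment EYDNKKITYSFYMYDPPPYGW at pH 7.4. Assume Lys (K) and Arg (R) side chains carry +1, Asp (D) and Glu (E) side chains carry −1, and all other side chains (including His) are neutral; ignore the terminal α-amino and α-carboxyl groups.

-1

Positive (K, R): K5, K6 → +2.
Negative (D, E): E1, D3, D15 → −3.
Net charge = (+2) + (−3) = −1.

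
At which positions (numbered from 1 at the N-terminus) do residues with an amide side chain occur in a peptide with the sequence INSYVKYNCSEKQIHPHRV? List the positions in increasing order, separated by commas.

Only N (asparagine) and Q (glutamine) carry a side-chain carboxamide.
Matching residues: N2, N8, Q13.

2, 8, 13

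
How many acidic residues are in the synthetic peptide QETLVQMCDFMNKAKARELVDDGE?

6

The acidic residues are Asp (D) and Glu (E), whose side chains end in a carboxylate group.
Matching residues: E2, D9, E18, D21, D22, E24.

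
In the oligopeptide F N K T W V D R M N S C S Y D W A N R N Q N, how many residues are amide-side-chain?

The amide-side-chain residues are Asn (N) and Gln (Q).
Matching residues: N2, N10, N18, N20, Q21, N22.

6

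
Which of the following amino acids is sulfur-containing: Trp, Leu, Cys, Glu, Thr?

Cys

Cysteine (C, thiol) and methionine (M, thioether) are the two sulfur-containing amino acids.
Of the listed options, only Cys belongs to this group.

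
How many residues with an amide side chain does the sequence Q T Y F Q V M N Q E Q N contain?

6

Only N (asparagine) and Q (glutamine) carry a side-chain carboxamide.
Matching residues: Q1, Q5, N8, Q9, Q11, N12.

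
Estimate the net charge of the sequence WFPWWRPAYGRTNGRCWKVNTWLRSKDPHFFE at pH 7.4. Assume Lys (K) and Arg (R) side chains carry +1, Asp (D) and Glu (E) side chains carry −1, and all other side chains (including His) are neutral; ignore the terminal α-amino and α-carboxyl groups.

Positive (K, R): R6, R11, R15, K18, R24, K26 → +6.
Negative (D, E): D27, E32 → −2.
Net charge = (+6) + (−2) = +4.

+4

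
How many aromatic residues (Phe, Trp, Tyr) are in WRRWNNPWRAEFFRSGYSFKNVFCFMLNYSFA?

11

Matching residues: W1, W4, W8, F12, F13, Y17, F19, F23, F25, Y29, F31.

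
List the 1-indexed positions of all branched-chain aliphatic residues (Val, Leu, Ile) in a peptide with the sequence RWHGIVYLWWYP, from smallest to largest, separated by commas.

Matching residues: I5, V6, L8.

5, 6, 8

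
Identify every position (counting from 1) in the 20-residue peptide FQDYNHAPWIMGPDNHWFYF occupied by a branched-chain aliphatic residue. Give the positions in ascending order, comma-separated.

10

Valine (V), leucine (L), and isoleucine (I) are the branched-chain amino acids.
Matching residues: I10.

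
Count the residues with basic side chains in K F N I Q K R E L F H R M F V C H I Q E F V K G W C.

7

Lysine (K), arginine (R), and histidine (H) have basic, nitrogen-containing side chains.
Matching residues: K1, K6, R7, H11, R12, H17, K23.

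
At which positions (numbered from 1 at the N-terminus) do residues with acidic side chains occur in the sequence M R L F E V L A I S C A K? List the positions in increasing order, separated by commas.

5

Aspartate (D) and glutamate (E) have carboxylic-acid side chains and are the acidic amino acids.
Matching residues: E5.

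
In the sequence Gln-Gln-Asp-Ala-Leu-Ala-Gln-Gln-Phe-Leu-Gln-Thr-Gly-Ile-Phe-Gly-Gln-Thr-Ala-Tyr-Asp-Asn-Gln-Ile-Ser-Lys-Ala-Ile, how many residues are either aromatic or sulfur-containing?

3

Aromatic: F, W, Y. Sulfur-containing: C, M.
Aromatic residues here: Phe9, Phe15, Tyr20 (3).
Sulfur-containing residues here: none (0).
The two groups share no amino acid, so total = 3 + 0 = 3.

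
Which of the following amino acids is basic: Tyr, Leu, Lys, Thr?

Lysine (K), arginine (R), and histidine (H) have basic, nitrogen-containing side chains.
Of the listed options, only Lys belongs to this group.

Lys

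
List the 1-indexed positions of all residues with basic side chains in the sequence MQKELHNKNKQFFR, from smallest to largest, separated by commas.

3, 6, 8, 10, 14

Lysine (K), arginine (R), and histidine (H) have basic, nitrogen-containing side chains.
Matching residues: K3, H6, K8, K10, R14.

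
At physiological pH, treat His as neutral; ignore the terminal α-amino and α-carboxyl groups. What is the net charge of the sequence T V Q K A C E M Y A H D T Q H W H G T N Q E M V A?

-2

The side chains ionized at physiological pH are Lys/Arg (+1) and Asp/Glu (−1); with His treated as neutral, nothing else contributes.
Positive (K, R): K4 → +1.
Negative (D, E): E7, D12, E22 → −3.
Net charge = (+1) + (−3) = −2.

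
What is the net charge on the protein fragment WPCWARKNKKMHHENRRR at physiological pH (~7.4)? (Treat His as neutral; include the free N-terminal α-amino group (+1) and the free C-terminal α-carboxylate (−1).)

The side chains ionized at physiological pH are Lys/Arg (+1) and Asp/Glu (−1); with His treated as neutral, nothing else contributes.
Positive (K, R): R6, K7, K9, K10, R16, R17, R18 → +7.
Negative (D, E): E14 → −1.
The N-terminus (+1) and C-terminus (−1) cancel.
Net charge = (+7) + (−1) = +6.

+6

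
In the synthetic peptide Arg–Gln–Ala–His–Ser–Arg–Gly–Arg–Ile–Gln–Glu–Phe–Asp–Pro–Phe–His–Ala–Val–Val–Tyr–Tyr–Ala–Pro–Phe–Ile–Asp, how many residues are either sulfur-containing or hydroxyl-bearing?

3

Sulfur-containing: C, M. Hydroxyl-bearing: S, T, Y.
Sulfur-containing residues here: none (0).
Hydroxyl-bearing residues here: Ser5, Tyr20, Tyr21 (3).
The two groups share no amino acid, so total = 0 + 3 = 3.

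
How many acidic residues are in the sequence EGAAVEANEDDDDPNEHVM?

8

Aspartate (D) and glutamate (E) have carboxylic-acid side chains and are the acidic amino acids.
Matching residues: E1, E6, E9, D10, D11, D12, D13, E16.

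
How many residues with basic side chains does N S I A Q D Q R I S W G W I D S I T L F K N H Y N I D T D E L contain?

Lysine (K), arginine (R), and histidine (H) have basic, nitrogen-containing side chains.
Matching residues: R8, K21, H23.

3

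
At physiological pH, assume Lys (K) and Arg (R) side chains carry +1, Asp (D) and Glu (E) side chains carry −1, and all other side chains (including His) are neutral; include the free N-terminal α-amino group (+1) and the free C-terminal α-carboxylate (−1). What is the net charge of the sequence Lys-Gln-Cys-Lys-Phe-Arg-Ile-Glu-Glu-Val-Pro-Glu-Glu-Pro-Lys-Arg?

+1

Positive (K, R): Lys1, Lys4, Arg6, Lys15, Arg16 → +5.
Negative (D, E): Glu8, Glu9, Glu12, Glu13 → −4.
The N-terminus (+1) and C-terminus (−1) cancel.
Net charge = (+5) + (−4) = +1.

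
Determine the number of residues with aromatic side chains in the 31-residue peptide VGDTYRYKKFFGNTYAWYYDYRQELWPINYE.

11

Phenylalanine (F), tryptophan (W), and tyrosine (Y) have aromatic ring side chains.
Matching residues: Y5, Y7, F10, F11, Y15, W17, Y18, Y19, Y21, W26, Y30.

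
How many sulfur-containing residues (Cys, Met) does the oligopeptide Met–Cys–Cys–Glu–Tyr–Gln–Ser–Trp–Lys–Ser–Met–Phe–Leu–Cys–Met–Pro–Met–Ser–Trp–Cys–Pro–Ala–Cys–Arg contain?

Matching residues: Met1, Cys2, Cys3, Met11, Cys14, Met15, Met17, Cys20, Cys23.

9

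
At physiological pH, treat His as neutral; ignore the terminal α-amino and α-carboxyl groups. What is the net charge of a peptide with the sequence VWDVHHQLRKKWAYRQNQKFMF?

+4

At pH ~7.4 the Lys and Arg side chains are protonated (+1), the Asp and Glu side chains are deprotonated (−1), and with His taken as neutral all other side chains carry no charge.
Positive (K, R): R9, K10, K11, R15, K19 → +5.
Negative (D, E): D3 → −1.
Net charge = (+5) + (−1) = +4.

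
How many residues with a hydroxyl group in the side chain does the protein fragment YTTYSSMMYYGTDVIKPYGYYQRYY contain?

Serine (S), threonine (T), and tyrosine (Y) each carry a hydroxyl group on the side chain.
Matching residues: Y1, T2, T3, Y4, S5, S6, Y9, Y10, T12, Y18, Y20, Y21, Y24, Y25.

14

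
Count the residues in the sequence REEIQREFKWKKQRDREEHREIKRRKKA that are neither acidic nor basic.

Acidic: D, E. Basic: K, R, H. All other residues are neither.
Matching residues: I4, Q5, F8, W10, Q13, I22, A28.

7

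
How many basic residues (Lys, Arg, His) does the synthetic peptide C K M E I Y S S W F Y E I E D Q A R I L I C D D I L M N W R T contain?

Matching residues: K2, R18, R30.

3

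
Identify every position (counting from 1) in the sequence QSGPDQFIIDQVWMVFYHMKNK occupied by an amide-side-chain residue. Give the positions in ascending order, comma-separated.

The amide-side-chain residues are Asn (N) and Gln (Q).
Matching residues: Q1, Q6, Q11, N21.

1, 6, 11, 21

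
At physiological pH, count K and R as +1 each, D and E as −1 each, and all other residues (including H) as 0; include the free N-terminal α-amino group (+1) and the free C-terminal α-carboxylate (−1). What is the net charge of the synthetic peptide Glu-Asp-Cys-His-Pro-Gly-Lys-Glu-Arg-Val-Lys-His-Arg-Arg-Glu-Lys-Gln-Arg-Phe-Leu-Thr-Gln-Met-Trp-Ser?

Positive (K, R): Lys7, Arg9, Lys11, Arg13, Arg14, Lys16, Arg18 → +7.
Negative (D, E): Glu1, Asp2, Glu8, Glu15 → −4.
The N-terminus (+1) and C-terminus (−1) cancel.
Net charge = (+7) + (−4) = +3.

+3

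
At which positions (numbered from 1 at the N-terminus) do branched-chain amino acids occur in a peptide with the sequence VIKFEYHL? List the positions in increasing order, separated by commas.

V, L, and I make up the branched-chain aliphatic group.
Matching residues: V1, I2, L8.

1, 2, 8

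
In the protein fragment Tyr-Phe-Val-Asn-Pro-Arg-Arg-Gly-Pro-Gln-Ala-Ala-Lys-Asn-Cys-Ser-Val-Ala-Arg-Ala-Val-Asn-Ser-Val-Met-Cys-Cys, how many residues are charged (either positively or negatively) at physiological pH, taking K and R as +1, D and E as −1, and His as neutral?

Charged side chains at pH ~7.4: K, R (positive); D, E (negative).
Matching residues: Arg6, Arg7, Lys13, Arg19.

4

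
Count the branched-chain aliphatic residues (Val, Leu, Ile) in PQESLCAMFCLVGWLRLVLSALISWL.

Matching residues: L5, L11, V12, L15, L17, V18, L19, L22, I23, L26.

10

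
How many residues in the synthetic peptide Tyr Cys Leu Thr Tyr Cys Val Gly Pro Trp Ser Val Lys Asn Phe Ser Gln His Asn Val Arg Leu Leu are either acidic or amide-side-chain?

3

Acidic: D, E. Amide-side-chain: N, Q.
Acidic residues here: none (0).
Amide-side-chain residues here: Asn14, Gln17, Asn19 (3).
The two groups share no amino acid, so total = 0 + 3 = 3.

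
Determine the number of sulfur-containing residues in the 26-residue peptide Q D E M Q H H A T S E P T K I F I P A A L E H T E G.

Cysteine (C, thiol) and methionine (M, thioether) are the two sulfur-containing amino acids.
Matching residues: M4.

1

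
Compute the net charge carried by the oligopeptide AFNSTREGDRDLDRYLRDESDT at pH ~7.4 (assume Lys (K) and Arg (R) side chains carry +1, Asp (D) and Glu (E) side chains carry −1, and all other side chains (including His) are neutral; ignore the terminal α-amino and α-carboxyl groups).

-3

Positive (K, R): R6, R10, R14, R17 → +4.
Negative (D, E): E7, D9, D11, D13, D18, E19, D21 → −7.
Net charge = (+4) + (−7) = −3.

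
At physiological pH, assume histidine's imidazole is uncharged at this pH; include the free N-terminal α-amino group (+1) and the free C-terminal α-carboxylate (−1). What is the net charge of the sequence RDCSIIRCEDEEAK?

The side chains ionized at physiological pH are Lys/Arg (+1) and Asp/Glu (−1); with His treated as neutral, nothing else contributes.
Positive (K, R): R1, R7, K14 → +3.
Negative (D, E): D2, E9, D10, E11, E12 → −5.
The N-terminus (+1) and C-terminus (−1) cancel.
Net charge = (+3) + (−5) = −2.

-2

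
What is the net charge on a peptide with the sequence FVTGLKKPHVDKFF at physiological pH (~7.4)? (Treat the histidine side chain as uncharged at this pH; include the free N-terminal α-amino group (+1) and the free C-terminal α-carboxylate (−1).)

+2

At pH ~7.4 the Lys and Arg side chains are protonated (+1), the Asp and Glu side chains are deprotonated (−1), and with His taken as neutral all other side chains carry no charge.
Positive (K, R): K6, K7, K12 → +3.
Negative (D, E): D11 → −1.
The N-terminus (+1) and C-terminus (−1) cancel.
Net charge = (+3) + (−1) = +2.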